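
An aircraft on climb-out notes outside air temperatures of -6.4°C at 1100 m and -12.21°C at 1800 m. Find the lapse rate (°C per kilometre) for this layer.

8.3°C/km

Γ = −ΔT/Δz = (-6.4 − (-12.21)) / (1800 − 1100) m
  = 5.81°C / 0.7 km = 8.3°C/km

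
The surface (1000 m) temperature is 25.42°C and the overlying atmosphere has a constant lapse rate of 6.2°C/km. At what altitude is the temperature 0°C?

Height above start = (25.42 − 0) / 6.2 = 4.1 km
Altitude = 1000 m + 4100 m = 5100 m

5100 m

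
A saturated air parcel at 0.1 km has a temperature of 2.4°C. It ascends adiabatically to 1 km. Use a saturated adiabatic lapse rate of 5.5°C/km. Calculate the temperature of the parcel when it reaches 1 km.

-2.55°C

Saturated adiabatic to 1000 m: -5.5 × 0.9 km = -4.95°C, so T = -2.55°C.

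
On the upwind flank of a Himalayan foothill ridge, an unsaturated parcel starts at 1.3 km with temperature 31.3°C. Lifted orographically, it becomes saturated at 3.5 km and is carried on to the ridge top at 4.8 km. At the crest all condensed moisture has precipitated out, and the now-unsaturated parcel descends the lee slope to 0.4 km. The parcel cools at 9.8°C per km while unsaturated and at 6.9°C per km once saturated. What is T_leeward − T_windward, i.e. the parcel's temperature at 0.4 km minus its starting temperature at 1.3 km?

+12.59°C

1300 → 3500 m (dry, 9.8°C/km): ΔT = -9.8 × 2.2 = -21.56°C → T = 9.74°C
3500 → 4800 m (saturated, 6.9°C/km): ΔT = -6.9 × 1.3 = -8.97°C → T = 0.77°C
4800 → 400 m (dry descent, 9.8°C/km): ΔT = +9.8 × 4.4 = +43.12°C → T = 43.89°C
Net change vs windward start: 43.89 − 31.3 = +12.59°C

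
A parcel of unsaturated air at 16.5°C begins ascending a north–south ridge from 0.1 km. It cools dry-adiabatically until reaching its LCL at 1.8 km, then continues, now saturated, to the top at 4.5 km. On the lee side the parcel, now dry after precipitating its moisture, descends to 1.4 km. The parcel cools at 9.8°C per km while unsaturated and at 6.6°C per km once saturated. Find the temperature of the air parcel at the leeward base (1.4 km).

100–1800 m, dry: Δz = 1.7 km ⇒ ΔT = -16.66°C; T = -0.16°C
1800–4500 m, saturated: Δz = 2.7 km ⇒ ΔT = -17.82°C; T = -17.98°C
4500–1400 m, dry descent: Δz = 3.1 km ⇒ ΔT = +30.38°C; T = 12.4°C

12.4°C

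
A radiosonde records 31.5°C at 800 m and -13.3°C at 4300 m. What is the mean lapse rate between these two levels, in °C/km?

Γ = −ΔT/Δz = (31.5 − (-13.3)) / (4300 − 800) m
  = 44.8°C / 3.5 km = 12.8°C/km

12.8°C/km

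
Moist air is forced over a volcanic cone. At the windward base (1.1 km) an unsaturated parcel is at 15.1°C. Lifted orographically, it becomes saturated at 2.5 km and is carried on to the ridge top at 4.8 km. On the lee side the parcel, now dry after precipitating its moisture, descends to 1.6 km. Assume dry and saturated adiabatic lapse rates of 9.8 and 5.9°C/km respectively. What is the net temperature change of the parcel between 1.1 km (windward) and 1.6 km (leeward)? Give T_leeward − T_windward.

Dry to 2500 m: -9.8 × 1.4 km = -13.72°C, so T = 1.38°C.
Saturated to 4800 m: -5.9 × 2.3 km = -13.57°C, so T = -12.19°C.
Dry descent to 1600 m: +9.8 × 3.2 km = +31.36°C, so T = 19.17°C.
Net change vs windward start: 19.17 − 15.1 = +4.07°C

+4.07°C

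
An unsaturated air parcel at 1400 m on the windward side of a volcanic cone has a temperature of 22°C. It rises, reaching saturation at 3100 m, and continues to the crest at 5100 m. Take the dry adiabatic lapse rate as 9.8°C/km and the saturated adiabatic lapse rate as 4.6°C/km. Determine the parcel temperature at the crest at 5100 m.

1400 → 3100 m (dry, 9.8°C/km): ΔT = -9.8 × 1.7 = -16.66°C → T = 5.34°C
3100 → 5100 m (saturated, 4.6°C/km): ΔT = -4.6 × 2 = -9.2°C → T = -3.86°C

-3.86°C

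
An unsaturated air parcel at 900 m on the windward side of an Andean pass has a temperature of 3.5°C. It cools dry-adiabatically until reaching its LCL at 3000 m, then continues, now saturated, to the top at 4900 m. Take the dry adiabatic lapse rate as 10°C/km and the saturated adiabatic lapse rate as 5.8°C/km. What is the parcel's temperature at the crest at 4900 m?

-28.52°C

900–3000 m, dry: Δz = 2.1 km ⇒ ΔT = -21°C; T = -17.5°C
3000–4900 m, saturated: Δz = 1.9 km ⇒ ΔT = -11.02°C; T = -28.52°C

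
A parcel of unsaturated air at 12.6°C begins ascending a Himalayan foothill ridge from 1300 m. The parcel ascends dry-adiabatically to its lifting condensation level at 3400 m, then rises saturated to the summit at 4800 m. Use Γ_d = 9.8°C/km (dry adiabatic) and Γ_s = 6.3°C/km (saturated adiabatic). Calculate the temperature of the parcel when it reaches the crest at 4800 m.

1300–3400 m, dry: Δz = 2.1 km ⇒ ΔT = -20.58°C; T = -7.98°C
3400–4800 m, saturated: Δz = 1.4 km ⇒ ΔT = -8.82°C; T = -16.8°C

-16.8°C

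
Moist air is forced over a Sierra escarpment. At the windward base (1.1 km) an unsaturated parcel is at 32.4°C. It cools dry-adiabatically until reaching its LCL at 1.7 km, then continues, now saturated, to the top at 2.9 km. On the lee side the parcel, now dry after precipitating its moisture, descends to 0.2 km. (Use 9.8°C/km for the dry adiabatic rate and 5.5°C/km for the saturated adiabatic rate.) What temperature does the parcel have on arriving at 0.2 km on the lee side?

From 1100 m to 1700 m (dry): cools by 9.8 × 0.6 = 5.88°C, giving 26.52°C.
From 1700 m to 2900 m (saturated): cools by 5.5 × 1.2 = 6.6°C, giving 19.92°C.
From 2900 m to 200 m (dry descent): warms by 9.8 × 2.7 = 26.46°C, giving 46.38°C.

46.38°C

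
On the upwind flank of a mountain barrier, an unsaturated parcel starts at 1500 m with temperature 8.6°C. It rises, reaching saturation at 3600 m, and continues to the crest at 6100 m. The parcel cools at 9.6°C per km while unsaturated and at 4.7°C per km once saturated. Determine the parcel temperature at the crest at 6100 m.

-23.31°C

1500 → 3600 m (dry, 9.6°C/km): ΔT = -9.6 × 2.1 = -20.16°C → T = -11.56°C
3600 → 6100 m (saturated, 4.7°C/km): ΔT = -4.7 × 2.5 = -11.75°C → T = -23.31°C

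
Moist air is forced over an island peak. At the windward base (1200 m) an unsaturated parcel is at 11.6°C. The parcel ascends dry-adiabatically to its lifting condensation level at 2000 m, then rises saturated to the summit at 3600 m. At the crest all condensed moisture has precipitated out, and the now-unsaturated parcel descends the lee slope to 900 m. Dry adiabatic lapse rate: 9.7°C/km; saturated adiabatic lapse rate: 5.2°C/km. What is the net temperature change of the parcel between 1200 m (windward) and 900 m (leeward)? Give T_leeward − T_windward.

+10.11°C

1200–2000 m, dry: Δz = 0.8 km ⇒ ΔT = -7.76°C; T = 3.84°C
2000–3600 m, saturated: Δz = 1.6 km ⇒ ΔT = -8.32°C; T = -4.48°C
3600–900 m, dry descent: Δz = 2.7 km ⇒ ΔT = +26.19°C; T = 21.71°C
Net change vs windward start: 21.71 − 11.6 = +10.11°C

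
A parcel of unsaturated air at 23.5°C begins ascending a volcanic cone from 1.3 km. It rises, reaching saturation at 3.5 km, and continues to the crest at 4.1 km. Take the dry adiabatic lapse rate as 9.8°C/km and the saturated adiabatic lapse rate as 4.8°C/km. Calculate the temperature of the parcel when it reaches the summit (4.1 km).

1300 → 3500 m (dry, 9.8°C/km): ΔT = -9.8 × 2.2 = -21.56°C → T = 1.94°C
3500 → 4100 m (saturated, 4.8°C/km): ΔT = -4.8 × 0.6 = -2.88°C → T = -0.94°C

-0.94°C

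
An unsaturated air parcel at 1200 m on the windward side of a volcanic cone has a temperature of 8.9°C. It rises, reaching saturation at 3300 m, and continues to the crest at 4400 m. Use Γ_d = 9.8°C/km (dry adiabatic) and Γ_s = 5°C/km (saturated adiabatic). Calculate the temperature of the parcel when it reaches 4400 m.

-17.18°C

1200 → 3300 m (dry, 9.8°C/km): ΔT = -9.8 × 2.1 = -20.58°C → T = -11.68°C
3300 → 4400 m (saturated, 5°C/km): ΔT = -5 × 1.1 = -5.5°C → T = -17.18°C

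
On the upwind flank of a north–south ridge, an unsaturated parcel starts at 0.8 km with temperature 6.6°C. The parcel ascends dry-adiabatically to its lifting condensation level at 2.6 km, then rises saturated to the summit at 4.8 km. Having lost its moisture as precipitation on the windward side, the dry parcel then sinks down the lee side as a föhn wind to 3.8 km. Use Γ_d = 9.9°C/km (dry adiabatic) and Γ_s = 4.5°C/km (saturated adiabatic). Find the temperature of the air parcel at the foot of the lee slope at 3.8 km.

Dry to 2600 m: -9.9 × 1.8 km = -17.82°C, so T = -11.22°C.
Saturated to 4800 m: -4.5 × 2.2 km = -9.9°C, so T = -21.12°C.
Dry descent to 3800 m: +9.9 × 1 km = +9.9°C, so T = -11.22°C.

-11.22°C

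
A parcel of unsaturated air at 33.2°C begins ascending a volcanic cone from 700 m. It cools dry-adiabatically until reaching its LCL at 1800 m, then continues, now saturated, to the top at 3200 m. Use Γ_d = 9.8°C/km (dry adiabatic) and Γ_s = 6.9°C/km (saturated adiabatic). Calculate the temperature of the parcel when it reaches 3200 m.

700 → 1800 m (dry, 9.8°C/km): ΔT = -9.8 × 1.1 = -10.78°C → T = 22.42°C
1800 → 3200 m (saturated, 6.9°C/km): ΔT = -6.9 × 1.4 = -9.66°C → T = 12.76°C

12.76°C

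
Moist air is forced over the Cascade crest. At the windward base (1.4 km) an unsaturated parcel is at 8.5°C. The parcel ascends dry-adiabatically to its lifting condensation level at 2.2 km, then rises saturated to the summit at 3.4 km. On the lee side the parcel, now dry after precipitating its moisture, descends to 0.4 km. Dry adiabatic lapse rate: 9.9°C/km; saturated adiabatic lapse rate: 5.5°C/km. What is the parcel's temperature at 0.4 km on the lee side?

23.68°C

1400–2200 m, dry: Δz = 0.8 km ⇒ ΔT = -7.92°C; T = 0.58°C
2200–3400 m, saturated: Δz = 1.2 km ⇒ ΔT = -6.6°C; T = -6.02°C
3400–400 m, dry descent: Δz = 3 km ⇒ ΔT = +29.7°C; T = 23.68°C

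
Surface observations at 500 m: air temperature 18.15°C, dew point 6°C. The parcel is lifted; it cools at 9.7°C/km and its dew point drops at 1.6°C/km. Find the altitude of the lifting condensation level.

2000 m

T and T_d converge at 9.7 − 1.6 = 8.1°C per km
Height above start = (18.15 − 6) / 8.1 = 1.5 km
LCL altitude = 500 m + 1500 m = 2000 m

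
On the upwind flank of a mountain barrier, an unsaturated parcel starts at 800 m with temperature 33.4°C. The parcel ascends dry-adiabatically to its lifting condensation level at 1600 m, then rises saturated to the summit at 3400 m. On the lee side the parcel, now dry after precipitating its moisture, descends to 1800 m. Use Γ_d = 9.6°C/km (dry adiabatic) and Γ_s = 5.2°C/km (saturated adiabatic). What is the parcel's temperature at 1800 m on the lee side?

800–1600 m, dry: Δz = 0.8 km ⇒ ΔT = -7.68°C; T = 25.72°C
1600–3400 m, saturated: Δz = 1.8 km ⇒ ΔT = -9.36°C; T = 16.36°C
3400–1800 m, dry descent: Δz = 1.6 km ⇒ ΔT = +15.36°C; T = 31.72°C

31.72°C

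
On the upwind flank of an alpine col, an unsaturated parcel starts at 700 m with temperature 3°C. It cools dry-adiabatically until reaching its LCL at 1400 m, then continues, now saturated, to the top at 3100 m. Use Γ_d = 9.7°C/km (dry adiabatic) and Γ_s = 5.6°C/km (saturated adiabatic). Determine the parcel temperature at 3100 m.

-13.31°C

From 700 m to 1400 m (dry): cools by 9.7 × 0.7 = 6.79°C, giving -3.79°C.
From 1400 m to 3100 m (saturated): cools by 5.6 × 1.7 = 9.52°C, giving -13.31°C.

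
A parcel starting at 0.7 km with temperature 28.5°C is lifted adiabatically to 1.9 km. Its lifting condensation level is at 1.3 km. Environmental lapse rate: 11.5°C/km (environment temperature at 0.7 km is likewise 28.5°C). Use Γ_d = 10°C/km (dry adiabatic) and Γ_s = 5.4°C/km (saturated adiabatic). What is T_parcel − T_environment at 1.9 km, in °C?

Parcel:
  From 700 m to 1300 m (dry): cools by 10 × 0.6 = 6°C, giving 22.5°C.
  From 1300 m to 1900 m (saturated): cools by 5.4 × 0.6 = 3.24°C, giving 19.26°C.
Environment:
  From 700 m to 1900 m (environment): cools by 11.5 × 1.2 = 13.8°C, giving 14.7°C.
T_parcel − T_env = 19.26 − 14.7 = +4.56°C

+4.56°C (parcel warmer than environment)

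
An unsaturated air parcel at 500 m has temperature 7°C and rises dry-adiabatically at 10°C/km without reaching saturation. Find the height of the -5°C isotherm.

1700 m

Height above start = (7 − (-5)) / 10 = 1.2 km
Altitude = 500 m + 1200 m = 1700 m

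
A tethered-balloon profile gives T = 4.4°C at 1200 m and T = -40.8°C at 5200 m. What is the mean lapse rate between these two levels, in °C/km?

Γ = −ΔT/Δz = (4.4 − (-40.8)) / (5200 − 1200) m
  = 45.2°C / 4 km = 11.3°C/km

11.3°C/km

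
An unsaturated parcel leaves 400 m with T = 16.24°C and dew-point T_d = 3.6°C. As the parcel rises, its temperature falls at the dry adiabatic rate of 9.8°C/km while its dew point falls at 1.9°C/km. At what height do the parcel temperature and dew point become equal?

T and T_d converge at 9.8 − 1.9 = 7.9°C per km
Height above start = (16.24 − 3.6) / 7.9 = 1.6 km
LCL altitude = 400 m + 1600 m = 2000 m

2000 m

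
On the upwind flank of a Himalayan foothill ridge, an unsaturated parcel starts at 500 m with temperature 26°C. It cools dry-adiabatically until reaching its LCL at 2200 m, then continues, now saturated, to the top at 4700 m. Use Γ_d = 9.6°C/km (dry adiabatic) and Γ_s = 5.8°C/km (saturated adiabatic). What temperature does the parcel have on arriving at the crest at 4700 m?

-4.82°C

500–2200 m, dry: Δz = 1.7 km ⇒ ΔT = -16.32°C; T = 9.68°C
2200–4700 m, saturated: Δz = 2.5 km ⇒ ΔT = -14.5°C; T = -4.82°C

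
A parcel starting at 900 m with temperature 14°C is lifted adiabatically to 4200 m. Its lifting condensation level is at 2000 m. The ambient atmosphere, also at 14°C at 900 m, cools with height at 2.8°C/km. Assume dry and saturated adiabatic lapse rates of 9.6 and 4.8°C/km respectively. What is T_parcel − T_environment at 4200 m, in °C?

-11.88°C (parcel cooler than environment)

Parcel:
  900 → 2000 m (dry, 9.6°C/km): ΔT = -9.6 × 1.1 = -10.56°C → T = 3.44°C
  2000 → 4200 m (saturated, 4.8°C/km): ΔT = -4.8 × 2.2 = -10.56°C → T = -7.12°C
Environment:
  900 → 4200 m (environment, 2.8°C/km): ΔT = -2.8 × 3.3 = -9.24°C → T = 4.76°C
T_parcel − T_env = -7.12 − 4.76 = -11.88°C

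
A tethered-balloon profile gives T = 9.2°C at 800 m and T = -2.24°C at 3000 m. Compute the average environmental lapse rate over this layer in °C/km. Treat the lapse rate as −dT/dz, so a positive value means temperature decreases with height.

Γ = −ΔT/Δz = (9.2 − (-2.24)) / (3000 − 800) m
  = 11.44°C / 2.2 km = 5.2°C/km

5.2°C/km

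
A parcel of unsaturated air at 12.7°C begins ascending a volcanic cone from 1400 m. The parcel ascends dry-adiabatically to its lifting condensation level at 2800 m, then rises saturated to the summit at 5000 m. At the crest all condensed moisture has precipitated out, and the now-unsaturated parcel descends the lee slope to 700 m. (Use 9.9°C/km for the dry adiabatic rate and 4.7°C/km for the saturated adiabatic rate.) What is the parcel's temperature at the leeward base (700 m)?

From 1400 m to 2800 m (dry): cools by 9.9 × 1.4 = 13.86°C, giving -1.16°C.
From 2800 m to 5000 m (saturated): cools by 4.7 × 2.2 = 10.34°C, giving -11.5°C.
From 5000 m to 700 m (dry descent): warms by 9.9 × 4.3 = 42.57°C, giving 31.07°C.

31.07°C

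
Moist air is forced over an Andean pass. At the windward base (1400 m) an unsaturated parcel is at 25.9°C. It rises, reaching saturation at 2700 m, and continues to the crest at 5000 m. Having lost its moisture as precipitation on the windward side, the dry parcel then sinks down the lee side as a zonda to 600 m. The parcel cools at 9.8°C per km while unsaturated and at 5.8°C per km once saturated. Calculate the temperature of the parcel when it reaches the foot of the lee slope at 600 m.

Dry to 2700 m: -9.8 × 1.3 km = -12.74°C, so T = 13.16°C.
Saturated to 5000 m: -5.8 × 2.3 km = -13.34°C, so T = -0.18°C.
Dry descent to 600 m: +9.8 × 4.4 km = +43.12°C, so T = 42.94°C.

42.94°C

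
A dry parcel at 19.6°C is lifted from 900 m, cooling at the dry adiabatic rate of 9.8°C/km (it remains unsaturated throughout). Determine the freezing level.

Height above start = (19.6 − 0) / 9.8 = 2 km
Altitude = 900 m + 2000 m = 2900 m

2900 m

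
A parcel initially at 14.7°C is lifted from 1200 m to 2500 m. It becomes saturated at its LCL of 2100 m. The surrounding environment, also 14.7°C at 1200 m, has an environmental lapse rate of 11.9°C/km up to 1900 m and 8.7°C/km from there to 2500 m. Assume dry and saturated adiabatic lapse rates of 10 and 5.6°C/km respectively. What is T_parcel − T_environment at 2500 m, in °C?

+2.31°C (parcel warmer than environment)

Parcel:
  Dry to 2100 m: -10 × 0.9 km = -9°C, so T = 5.7°C.
  Saturated to 2500 m: -5.6 × 0.4 km = -2.24°C, so T = 3.46°C.
Environment:
  Environment, lower layer to 1900 m: -11.9 × 0.7 km = -8.33°C, so T = 6.37°C.
  Environment, upper layer to 2500 m: -8.7 × 0.6 km = -5.22°C, so T = 1.15°C.
T_parcel − T_env = 3.46 − 1.15 = +2.31°C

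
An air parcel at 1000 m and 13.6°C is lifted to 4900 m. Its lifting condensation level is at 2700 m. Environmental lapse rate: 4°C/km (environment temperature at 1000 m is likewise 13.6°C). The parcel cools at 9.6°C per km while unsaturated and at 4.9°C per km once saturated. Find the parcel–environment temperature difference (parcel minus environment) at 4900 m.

-11.5°C (parcel cooler than environment)

Parcel:
  1000 → 2700 m (dry, 9.6°C/km): ΔT = -9.6 × 1.7 = -16.32°C → T = -2.72°C
  2700 → 4900 m (saturated, 4.9°C/km): ΔT = -4.9 × 2.2 = -10.78°C → T = -13.5°C
Environment:
  1000 → 4900 m (environment, 4°C/km): ΔT = -4 × 3.9 = -15.6°C → T = -2°C
T_parcel − T_env = -13.5 − (-2) = -11.5°C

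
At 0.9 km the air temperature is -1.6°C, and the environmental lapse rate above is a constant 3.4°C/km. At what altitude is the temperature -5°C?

1.9 km

Height above start = (-1.6 − (-5)) / 3.4 = 1 km
Altitude = 900 m + 1000 m = 1900 m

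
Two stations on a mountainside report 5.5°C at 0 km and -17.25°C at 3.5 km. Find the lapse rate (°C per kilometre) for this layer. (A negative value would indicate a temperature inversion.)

Γ = −ΔT/Δz = (5.5 − (-17.25)) / (3500 − 0) m
  = 22.75°C / 3.5 km = 6.5°C/km

6.5°C/km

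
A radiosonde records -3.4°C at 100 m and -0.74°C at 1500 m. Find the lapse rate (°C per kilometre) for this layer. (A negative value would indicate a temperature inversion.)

Γ = −ΔT/Δz = (-3.4 − (-0.74)) / (1500 − 100) m
  = -2.66°C / 1.4 km = -1.9°C/km

-1.9°C/km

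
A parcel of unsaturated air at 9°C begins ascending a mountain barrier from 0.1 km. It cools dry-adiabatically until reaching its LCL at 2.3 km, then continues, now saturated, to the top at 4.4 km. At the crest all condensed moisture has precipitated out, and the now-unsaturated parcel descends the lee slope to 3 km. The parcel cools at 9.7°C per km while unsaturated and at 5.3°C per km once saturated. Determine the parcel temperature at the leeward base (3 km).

-9.89°C

From 100 m to 2300 m (dry): cools by 9.7 × 2.2 = 21.34°C, giving -12.34°C.
From 2300 m to 4400 m (saturated): cools by 5.3 × 2.1 = 11.13°C, giving -23.47°C.
From 4400 m to 3000 m (dry descent): warms by 9.7 × 1.4 = 13.58°C, giving -9.89°C.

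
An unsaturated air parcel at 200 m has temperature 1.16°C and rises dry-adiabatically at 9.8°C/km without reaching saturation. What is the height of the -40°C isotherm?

4400 m

Height above start = (1.16 − (-40)) / 9.8 = 4.2 km
Altitude = 200 m + 4200 m = 4400 m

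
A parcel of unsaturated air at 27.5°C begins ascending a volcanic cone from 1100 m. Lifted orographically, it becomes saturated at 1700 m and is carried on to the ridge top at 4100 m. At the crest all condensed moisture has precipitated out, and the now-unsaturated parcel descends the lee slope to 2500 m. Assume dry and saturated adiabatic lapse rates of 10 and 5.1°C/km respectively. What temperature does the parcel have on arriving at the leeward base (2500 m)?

1100–1700 m, dry: Δz = 0.6 km ⇒ ΔT = -6°C; T = 21.5°C
1700–4100 m, saturated: Δz = 2.4 km ⇒ ΔT = -12.24°C; T = 9.26°C
4100–2500 m, dry descent: Δz = 1.6 km ⇒ ΔT = +16°C; T = 25.26°C

25.26°C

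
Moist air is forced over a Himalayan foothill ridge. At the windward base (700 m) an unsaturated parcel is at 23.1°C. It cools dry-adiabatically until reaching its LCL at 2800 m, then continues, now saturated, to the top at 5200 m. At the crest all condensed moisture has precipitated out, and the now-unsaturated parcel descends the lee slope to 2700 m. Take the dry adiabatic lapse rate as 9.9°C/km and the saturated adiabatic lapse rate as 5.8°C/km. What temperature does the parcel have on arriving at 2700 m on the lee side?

From 700 m to 2800 m (dry): cools by 9.9 × 2.1 = 20.79°C, giving 2.31°C.
From 2800 m to 5200 m (saturated): cools by 5.8 × 2.4 = 13.92°C, giving -11.61°C.
From 5200 m to 2700 m (dry descent): warms by 9.9 × 2.5 = 24.75°C, giving 13.14°C.

13.14°C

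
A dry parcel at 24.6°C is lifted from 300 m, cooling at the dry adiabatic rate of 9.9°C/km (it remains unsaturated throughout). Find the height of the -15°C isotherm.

Height above start = (24.6 − (-15)) / 9.9 = 4 km
Altitude = 300 m + 4000 m = 4300 m

4300 m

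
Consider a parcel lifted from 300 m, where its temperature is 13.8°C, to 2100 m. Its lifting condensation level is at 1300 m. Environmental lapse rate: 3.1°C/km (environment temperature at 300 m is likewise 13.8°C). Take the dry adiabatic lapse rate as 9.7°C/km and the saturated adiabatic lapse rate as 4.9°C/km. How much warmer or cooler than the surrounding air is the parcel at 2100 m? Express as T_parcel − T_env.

Parcel:
  From 300 m to 1300 m (dry): cools by 9.7 × 1 = 9.7°C, giving 4.1°C.
  From 1300 m to 2100 m (saturated): cools by 4.9 × 0.8 = 3.92°C, giving 0.18°C.
Environment:
  From 300 m to 2100 m (environment): cools by 3.1 × 1.8 = 5.58°C, giving 8.22°C.
T_parcel − T_env = 0.18 − 8.22 = -8.04°C

-8.04°C (parcel cooler than environment)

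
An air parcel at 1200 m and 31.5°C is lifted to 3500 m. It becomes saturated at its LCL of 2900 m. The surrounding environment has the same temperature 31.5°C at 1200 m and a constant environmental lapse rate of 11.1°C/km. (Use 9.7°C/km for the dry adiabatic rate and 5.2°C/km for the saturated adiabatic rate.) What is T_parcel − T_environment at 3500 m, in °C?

+5.92°C (parcel warmer than environment)

Parcel:
  1200–2900 m, dry: Δz = 1.7 km ⇒ ΔT = -16.49°C; T = 15.01°C
  2900–3500 m, saturated: Δz = 0.6 km ⇒ ΔT = -3.12°C; T = 11.89°C
Environment:
  1200–3500 m, environment: Δz = 2.3 km ⇒ ΔT = -25.53°C; T = 5.97°C
T_parcel − T_env = 11.89 − 5.97 = +5.92°C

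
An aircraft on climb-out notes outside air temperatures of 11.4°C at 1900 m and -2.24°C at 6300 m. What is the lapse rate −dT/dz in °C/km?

3.1°C/km

Γ = −ΔT/Δz = (11.4 − (-2.24)) / (6300 − 1900) m
  = 13.64°C / 4.4 km = 3.1°C/km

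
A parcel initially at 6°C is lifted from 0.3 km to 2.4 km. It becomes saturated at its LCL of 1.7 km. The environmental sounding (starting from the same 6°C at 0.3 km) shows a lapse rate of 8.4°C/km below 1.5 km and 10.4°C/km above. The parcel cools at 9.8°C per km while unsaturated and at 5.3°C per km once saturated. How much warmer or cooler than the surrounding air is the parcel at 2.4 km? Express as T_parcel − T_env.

Parcel:
  300–1700 m, dry: Δz = 1.4 km ⇒ ΔT = -13.72°C; T = -7.72°C
  1700–2400 m, saturated: Δz = 0.7 km ⇒ ΔT = -3.71°C; T = -11.43°C
Environment:
  300–1500 m, environment, lower layer: Δz = 1.2 km ⇒ ΔT = -10.08°C; T = -4.08°C
  1500–2400 m, environment, upper layer: Δz = 0.9 km ⇒ ΔT = -9.36°C; T = -13.44°C
T_parcel − T_env = -11.43 − (-13.44) = +2.01°C

+2.01°C (parcel warmer than environment)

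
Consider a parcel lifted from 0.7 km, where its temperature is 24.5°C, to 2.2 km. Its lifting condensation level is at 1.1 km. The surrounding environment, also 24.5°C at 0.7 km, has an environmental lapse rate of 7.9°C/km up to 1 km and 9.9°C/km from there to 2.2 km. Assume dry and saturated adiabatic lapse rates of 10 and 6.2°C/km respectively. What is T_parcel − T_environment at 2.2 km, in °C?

+3.43°C (parcel warmer than environment)

Parcel:
  700 → 1100 m (dry, 10°C/km): ΔT = -10 × 0.4 = -4°C → T = 20.5°C
  1100 → 2200 m (saturated, 6.2°C/km): ΔT = -6.2 × 1.1 = -6.82°C → T = 13.68°C
Environment:
  700 → 1000 m (environment, lower layer, 7.9°C/km): ΔT = -7.9 × 0.3 = -2.37°C → T = 22.13°C
  1000 → 2200 m (environment, upper layer, 9.9°C/km): ΔT = -9.9 × 1.2 = -11.88°C → T = 10.25°C
T_parcel − T_env = 13.68 − 10.25 = +3.43°C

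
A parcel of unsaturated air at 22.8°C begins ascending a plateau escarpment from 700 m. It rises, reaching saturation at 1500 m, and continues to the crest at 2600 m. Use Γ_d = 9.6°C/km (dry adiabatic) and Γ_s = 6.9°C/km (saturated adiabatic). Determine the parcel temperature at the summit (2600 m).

700 → 1500 m (dry, 9.6°C/km): ΔT = -9.6 × 0.8 = -7.68°C → T = 15.12°C
1500 → 2600 m (saturated, 6.9°C/km): ΔT = -6.9 × 1.1 = -7.59°C → T = 7.53°C

7.53°C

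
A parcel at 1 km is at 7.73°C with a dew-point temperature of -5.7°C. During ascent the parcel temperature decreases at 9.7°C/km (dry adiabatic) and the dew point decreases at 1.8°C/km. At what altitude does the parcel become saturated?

T and T_d converge at 9.7 − 1.8 = 7.9°C per km
Height above start = (7.73 − (-5.7)) / 7.9 = 1.7 km
LCL altitude = 1000 m + 1700 m = 2700 m

2.7 km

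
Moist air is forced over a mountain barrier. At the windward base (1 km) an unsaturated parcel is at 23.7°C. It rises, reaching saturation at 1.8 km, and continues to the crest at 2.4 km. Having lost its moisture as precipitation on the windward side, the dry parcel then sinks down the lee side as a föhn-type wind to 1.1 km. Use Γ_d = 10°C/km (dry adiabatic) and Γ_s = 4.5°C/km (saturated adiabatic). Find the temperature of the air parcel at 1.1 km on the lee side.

26°C

1000 → 1800 m (dry, 10°C/km): ΔT = -10 × 0.8 = -8°C → T = 15.7°C
1800 → 2400 m (saturated, 4.5°C/km): ΔT = -4.5 × 0.6 = -2.7°C → T = 13°C
2400 → 1100 m (dry descent, 10°C/km): ΔT = +10 × 1.3 = +13°C → T = 26°C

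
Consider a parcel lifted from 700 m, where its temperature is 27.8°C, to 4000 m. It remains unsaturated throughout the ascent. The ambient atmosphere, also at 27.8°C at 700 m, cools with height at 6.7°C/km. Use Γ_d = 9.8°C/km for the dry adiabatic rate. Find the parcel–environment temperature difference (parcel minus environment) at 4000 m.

Parcel:
  From 700 m to 4000 m (dry): cools by 9.8 × 3.3 = 32.34°C, giving -4.54°C.
Environment:
  From 700 m to 4000 m (environment): cools by 6.7 × 3.3 = 22.11°C, giving 5.69°C.
T_parcel − T_env = -4.54 − 5.69 = -10.23°C

-10.23°C (parcel cooler than environment)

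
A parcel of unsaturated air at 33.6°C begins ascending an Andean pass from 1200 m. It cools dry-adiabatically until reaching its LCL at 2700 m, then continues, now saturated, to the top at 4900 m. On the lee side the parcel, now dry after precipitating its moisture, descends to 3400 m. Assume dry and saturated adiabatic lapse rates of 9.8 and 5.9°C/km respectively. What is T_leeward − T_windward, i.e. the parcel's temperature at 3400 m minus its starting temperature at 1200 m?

-12.98°C

1200 → 2700 m (dry, 9.8°C/km): ΔT = -9.8 × 1.5 = -14.7°C → T = 18.9°C
2700 → 4900 m (saturated, 5.9°C/km): ΔT = -5.9 × 2.2 = -12.98°C → T = 5.92°C
4900 → 3400 m (dry descent, 9.8°C/km): ΔT = +9.8 × 1.5 = +14.7°C → T = 20.62°C
Net change vs windward start: 20.62 − 33.6 = -12.98°C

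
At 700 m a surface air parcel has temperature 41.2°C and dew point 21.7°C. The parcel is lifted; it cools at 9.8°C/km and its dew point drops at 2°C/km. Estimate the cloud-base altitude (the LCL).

3200 m

T and T_d converge at 9.8 − 2 = 7.8°C per km
Height above start = (41.2 − 21.7) / 7.8 = 2.5 km
LCL altitude = 700 m + 2500 m = 3200 m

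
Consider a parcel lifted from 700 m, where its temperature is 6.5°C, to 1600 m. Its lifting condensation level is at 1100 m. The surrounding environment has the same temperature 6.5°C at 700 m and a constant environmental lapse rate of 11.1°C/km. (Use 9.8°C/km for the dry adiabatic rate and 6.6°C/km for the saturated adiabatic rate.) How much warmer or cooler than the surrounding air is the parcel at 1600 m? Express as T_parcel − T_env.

+2.77°C (parcel warmer than environment)

Parcel:
  From 700 m to 1100 m (dry): cools by 9.8 × 0.4 = 3.92°C, giving 2.58°C.
  From 1100 m to 1600 m (saturated): cools by 6.6 × 0.5 = 3.3°C, giving -0.72°C.
Environment:
  From 700 m to 1600 m (environment): cools by 11.1 × 0.9 = 9.99°C, giving -3.49°C.
T_parcel − T_env = -0.72 − (-3.49) = +2.77°C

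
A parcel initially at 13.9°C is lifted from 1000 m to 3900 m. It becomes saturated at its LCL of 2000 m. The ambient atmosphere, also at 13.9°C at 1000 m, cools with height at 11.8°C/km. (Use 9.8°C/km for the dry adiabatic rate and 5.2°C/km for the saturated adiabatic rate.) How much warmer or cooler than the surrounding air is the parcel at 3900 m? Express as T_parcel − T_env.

+14.54°C (parcel warmer than environment)

Parcel:
  Dry to 2000 m: -9.8 × 1 km = -9.8°C, so T = 4.1°C.
  Saturated to 3900 m: -5.2 × 1.9 km = -9.88°C, so T = -5.78°C.
Environment:
  Environment to 3900 m: -11.8 × 2.9 km = -34.22°C, so T = -20.32°C.
T_parcel − T_env = -5.78 − (-20.32) = +14.54°C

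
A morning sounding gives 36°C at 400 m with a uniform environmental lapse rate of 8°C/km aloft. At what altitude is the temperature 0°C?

4900 m

Height above start = (36 − 0) / 8 = 4.5 km
Altitude = 400 m + 4500 m = 4900 m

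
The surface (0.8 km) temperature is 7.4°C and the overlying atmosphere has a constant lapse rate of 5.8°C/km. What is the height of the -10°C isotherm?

3.8 km

Height above start = (7.4 − (-10)) / 5.8 = 3 km
Altitude = 800 m + 3000 m = 3800 m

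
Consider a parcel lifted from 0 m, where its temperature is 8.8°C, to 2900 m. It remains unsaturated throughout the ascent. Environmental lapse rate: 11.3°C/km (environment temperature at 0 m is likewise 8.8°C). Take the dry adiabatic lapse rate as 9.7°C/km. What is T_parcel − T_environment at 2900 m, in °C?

+4.64°C (parcel warmer than environment)

Parcel:
  From 0 m to 2900 m (dry): cools by 9.7 × 2.9 = 28.13°C, giving -19.33°C.
Environment:
  From 0 m to 2900 m (environment): cools by 11.3 × 2.9 = 32.77°C, giving -23.97°C.
T_parcel − T_env = -19.33 − (-23.97) = +4.64°C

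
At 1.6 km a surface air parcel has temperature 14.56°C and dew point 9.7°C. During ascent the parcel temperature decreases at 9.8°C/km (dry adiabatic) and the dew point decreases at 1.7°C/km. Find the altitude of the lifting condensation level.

T and T_d converge at 9.8 − 1.7 = 8.1°C per km
Height above start = (14.56 − 9.7) / 8.1 = 0.6 km
LCL altitude = 1600 m + 600 m = 2200 m

2.2 km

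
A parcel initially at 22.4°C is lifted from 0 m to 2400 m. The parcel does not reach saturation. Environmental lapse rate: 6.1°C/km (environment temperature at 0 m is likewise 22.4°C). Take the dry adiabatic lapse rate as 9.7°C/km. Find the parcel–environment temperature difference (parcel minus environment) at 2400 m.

Parcel:
  0–2400 m, dry: Δz = 2.4 km ⇒ ΔT = -23.28°C; T = -0.88°C
Environment:
  0–2400 m, environment: Δz = 2.4 km ⇒ ΔT = -14.64°C; T = 7.76°C
T_parcel − T_env = -0.88 − 7.76 = -8.64°C

-8.64°C (parcel cooler than environment)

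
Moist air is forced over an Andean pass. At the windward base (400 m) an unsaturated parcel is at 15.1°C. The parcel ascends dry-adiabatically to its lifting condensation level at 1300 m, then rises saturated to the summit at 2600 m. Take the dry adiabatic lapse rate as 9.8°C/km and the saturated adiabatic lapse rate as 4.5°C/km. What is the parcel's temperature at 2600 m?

Dry to 1300 m: -9.8 × 0.9 km = -8.82°C, so T = 6.28°C.
Saturated to 2600 m: -4.5 × 1.3 km = -5.85°C, so T = 0.43°C.

0.43°C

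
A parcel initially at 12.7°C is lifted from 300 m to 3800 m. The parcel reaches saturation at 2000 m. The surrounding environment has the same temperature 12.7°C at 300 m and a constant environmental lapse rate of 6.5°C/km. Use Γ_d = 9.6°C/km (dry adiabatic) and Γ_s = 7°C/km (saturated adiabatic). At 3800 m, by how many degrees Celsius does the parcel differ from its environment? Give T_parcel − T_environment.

-6.17°C (parcel cooler than environment)

Parcel:
  From 300 m to 2000 m (dry): cools by 9.6 × 1.7 = 16.32°C, giving -3.62°C.
  From 2000 m to 3800 m (saturated): cools by 7 × 1.8 = 12.6°C, giving -16.22°C.
Environment:
  From 300 m to 3800 m (environment): cools by 6.5 × 3.5 = 22.75°C, giving -10.05°C.
T_parcel − T_env = -16.22 − (-10.05) = -6.17°C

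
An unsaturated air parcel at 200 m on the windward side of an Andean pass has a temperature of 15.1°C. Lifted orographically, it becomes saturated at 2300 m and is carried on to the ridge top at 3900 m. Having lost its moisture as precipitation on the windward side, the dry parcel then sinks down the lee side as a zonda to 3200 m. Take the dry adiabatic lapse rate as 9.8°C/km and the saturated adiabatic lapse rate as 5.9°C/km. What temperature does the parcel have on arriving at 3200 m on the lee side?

Dry to 2300 m: -9.8 × 2.1 km = -20.58°C, so T = -5.48°C.
Saturated to 3900 m: -5.9 × 1.6 km = -9.44°C, so T = -14.92°C.
Dry descent to 3200 m: +9.8 × 0.7 km = +6.86°C, so T = -8.06°C.

-8.06°C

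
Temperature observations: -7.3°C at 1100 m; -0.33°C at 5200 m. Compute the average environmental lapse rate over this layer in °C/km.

-1.7°C/km

Γ = −ΔT/Δz = (-7.3 − (-0.33)) / (5200 − 1100) m
  = -6.97°C / 4.1 km = -1.7°C/km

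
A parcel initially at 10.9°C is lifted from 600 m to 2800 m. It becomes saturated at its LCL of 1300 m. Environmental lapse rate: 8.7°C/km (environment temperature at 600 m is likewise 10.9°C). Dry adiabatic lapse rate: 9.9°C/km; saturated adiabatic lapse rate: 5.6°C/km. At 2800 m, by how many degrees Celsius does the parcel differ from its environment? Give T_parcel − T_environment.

+3.81°C (parcel warmer than environment)

Parcel:
  From 600 m to 1300 m (dry): cools by 9.9 × 0.7 = 6.93°C, giving 3.97°C.
  From 1300 m to 2800 m (saturated): cools by 5.6 × 1.5 = 8.4°C, giving -4.43°C.
Environment:
  From 600 m to 2800 m (environment): cools by 8.7 × 2.2 = 19.14°C, giving -8.24°C.
T_parcel − T_env = -4.43 − (-8.24) = +3.81°C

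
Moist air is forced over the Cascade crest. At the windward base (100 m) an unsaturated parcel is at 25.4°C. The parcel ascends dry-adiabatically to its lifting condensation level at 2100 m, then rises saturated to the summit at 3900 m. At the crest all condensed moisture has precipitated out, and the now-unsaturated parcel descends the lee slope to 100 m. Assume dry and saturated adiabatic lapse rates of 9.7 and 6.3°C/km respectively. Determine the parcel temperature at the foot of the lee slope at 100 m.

100 → 2100 m (dry, 9.7°C/km): ΔT = -9.7 × 2 = -19.4°C → T = 6°C
2100 → 3900 m (saturated, 6.3°C/km): ΔT = -6.3 × 1.8 = -11.34°C → T = -5.34°C
3900 → 100 m (dry descent, 9.7°C/km): ΔT = +9.7 × 3.8 = +36.86°C → T = 31.52°C

31.52°C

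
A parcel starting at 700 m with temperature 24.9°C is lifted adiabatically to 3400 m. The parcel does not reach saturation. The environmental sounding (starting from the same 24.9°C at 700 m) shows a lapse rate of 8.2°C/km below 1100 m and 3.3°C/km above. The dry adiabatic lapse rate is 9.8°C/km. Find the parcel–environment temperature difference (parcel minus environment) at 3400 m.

-15.59°C (parcel cooler than environment)

Parcel:
  From 700 m to 3400 m (dry): cools by 9.8 × 2.7 = 26.46°C, giving -1.56°C.
Environment:
  From 700 m to 1100 m (environment, lower layer): cools by 8.2 × 0.4 = 3.28°C, giving 21.62°C.
  From 1100 m to 3400 m (environment, upper layer): cools by 3.3 × 2.3 = 7.59°C, giving 14.03°C.
T_parcel − T_env = -1.56 − 14.03 = -15.59°C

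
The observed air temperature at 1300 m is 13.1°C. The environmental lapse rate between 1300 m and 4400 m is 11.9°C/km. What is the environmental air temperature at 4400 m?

-23.79°C

1300–4400 m, environmental: Δz = 3.1 km ⇒ ΔT = -36.89°C; T = -23.79°C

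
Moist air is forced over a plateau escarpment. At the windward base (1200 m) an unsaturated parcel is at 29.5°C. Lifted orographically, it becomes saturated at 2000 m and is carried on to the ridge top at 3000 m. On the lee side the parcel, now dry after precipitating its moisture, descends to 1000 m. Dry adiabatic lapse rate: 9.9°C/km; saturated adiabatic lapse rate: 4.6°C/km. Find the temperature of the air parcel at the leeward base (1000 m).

From 1200 m to 2000 m (dry): cools by 9.9 × 0.8 = 7.92°C, giving 21.58°C.
From 2000 m to 3000 m (saturated): cools by 4.6 × 1 = 4.6°C, giving 16.98°C.
From 3000 m to 1000 m (dry descent): warms by 9.9 × 2 = 19.8°C, giving 36.78°C.

36.78°C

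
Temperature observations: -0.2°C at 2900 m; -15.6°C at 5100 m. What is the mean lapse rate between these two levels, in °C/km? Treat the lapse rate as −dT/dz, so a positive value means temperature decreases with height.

7°C/km

Γ = −ΔT/Δz = (-0.2 − (-15.6)) / (5100 − 2900) m
  = 15.4°C / 2.2 km = 7°C/km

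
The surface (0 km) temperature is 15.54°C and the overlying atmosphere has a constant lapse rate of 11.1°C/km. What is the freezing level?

Height above start = (15.54 − 0) / 11.1 = 1.4 km
Altitude = 0 m + 1400 m = 1400 m

1.4 km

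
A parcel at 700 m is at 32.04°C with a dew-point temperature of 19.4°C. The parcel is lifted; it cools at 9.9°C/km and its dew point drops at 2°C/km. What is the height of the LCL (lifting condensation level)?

T and T_d converge at 9.9 − 2 = 7.9°C per km
Height above start = (32.04 − 19.4) / 7.9 = 1.6 km
LCL altitude = 700 m + 1600 m = 2300 m

2300 m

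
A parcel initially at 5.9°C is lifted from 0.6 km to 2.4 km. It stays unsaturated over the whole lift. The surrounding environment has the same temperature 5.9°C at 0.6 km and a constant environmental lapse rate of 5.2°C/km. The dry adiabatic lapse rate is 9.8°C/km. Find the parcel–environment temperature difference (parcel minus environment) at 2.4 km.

-8.28°C (parcel cooler than environment)

Parcel:
  Dry to 2400 m: -9.8 × 1.8 km = -17.64°C, so T = -11.74°C.
Environment:
  Environment to 2400 m: -5.2 × 1.8 km = -9.36°C, so T = -3.46°C.
T_parcel − T_env = -11.74 − (-3.46) = -8.28°C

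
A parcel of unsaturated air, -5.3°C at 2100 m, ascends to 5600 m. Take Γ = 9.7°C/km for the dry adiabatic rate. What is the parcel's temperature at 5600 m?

From 2100 m to 5600 m (dry adiabatic): cools by 9.7 × 3.5 = 33.95°C, giving -39.25°C.

-39.25°C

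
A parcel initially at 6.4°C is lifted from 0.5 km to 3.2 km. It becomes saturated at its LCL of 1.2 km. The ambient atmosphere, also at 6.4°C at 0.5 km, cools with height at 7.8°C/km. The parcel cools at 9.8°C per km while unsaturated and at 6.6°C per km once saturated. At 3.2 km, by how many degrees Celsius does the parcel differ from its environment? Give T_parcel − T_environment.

Parcel:
  500 → 1200 m (dry, 9.8°C/km): ΔT = -9.8 × 0.7 = -6.86°C → T = -0.46°C
  1200 → 3200 m (saturated, 6.6°C/km): ΔT = -6.6 × 2 = -13.2°C → T = -13.66°C
Environment:
  500 → 3200 m (environment, 7.8°C/km): ΔT = -7.8 × 2.7 = -21.06°C → T = -14.66°C
T_parcel − T_env = -13.66 − (-14.66) = +1°C

+1°C (parcel warmer than environment)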